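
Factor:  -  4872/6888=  - 29/41 = - 29^1*41^( - 1) 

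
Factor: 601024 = 2^6*9391^1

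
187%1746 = 187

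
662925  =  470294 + 192631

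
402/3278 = 201/1639=0.12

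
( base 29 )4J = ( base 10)135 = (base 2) 10000111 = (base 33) 43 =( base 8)207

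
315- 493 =- 178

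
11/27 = 11/27 = 0.41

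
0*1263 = 0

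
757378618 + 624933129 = 1382311747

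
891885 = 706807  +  185078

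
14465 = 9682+4783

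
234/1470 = 39/245 = 0.16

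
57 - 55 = 2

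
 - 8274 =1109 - 9383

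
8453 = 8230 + 223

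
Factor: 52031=7^1*7433^1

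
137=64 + 73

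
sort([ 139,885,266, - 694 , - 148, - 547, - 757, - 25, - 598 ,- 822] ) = [ - 822,-757,  -  694, -598,  -  547 , - 148,-25,139, 266,885 ]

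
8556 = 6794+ 1762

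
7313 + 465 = 7778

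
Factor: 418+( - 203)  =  215= 5^1*43^1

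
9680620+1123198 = 10803818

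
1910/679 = 1910/679 = 2.81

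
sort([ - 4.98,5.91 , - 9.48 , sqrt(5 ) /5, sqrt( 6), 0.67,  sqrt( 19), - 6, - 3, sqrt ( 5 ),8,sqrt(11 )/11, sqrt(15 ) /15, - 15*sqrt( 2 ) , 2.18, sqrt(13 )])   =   [ - 15  *sqrt(2),  -  9.48 , - 6 , - 4.98,- 3,sqrt(15 ) /15, sqrt(11 ) /11,sqrt( 5) /5,0.67,2.18,sqrt(5),sqrt( 6),  sqrt( 13),sqrt(19 ),  5.91,  8]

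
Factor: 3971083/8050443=3^( - 1 ) * 97^1*461^( - 1 )*5821^ ( - 1)*40939^1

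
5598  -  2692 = 2906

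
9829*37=363673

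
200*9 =1800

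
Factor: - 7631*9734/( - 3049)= 74280154/3049 = 2^1* 13^1  *  31^1 *157^1 * 587^1*3049^ ( - 1) 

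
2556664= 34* 75196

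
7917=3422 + 4495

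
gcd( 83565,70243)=1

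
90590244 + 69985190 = 160575434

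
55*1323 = 72765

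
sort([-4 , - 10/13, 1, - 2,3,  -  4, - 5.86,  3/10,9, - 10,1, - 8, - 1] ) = [ - 10, - 8, - 5.86 , - 4, - 4,-2, - 1, - 10/13,3/10,1,1,3, 9] 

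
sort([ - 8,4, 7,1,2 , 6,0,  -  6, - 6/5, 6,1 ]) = [-8, - 6,-6/5,0, 1,1,  2,4, 6,6 , 7]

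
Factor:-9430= - 2^1*5^1*23^1*41^1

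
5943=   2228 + 3715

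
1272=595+677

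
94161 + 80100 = 174261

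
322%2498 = 322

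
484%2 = 0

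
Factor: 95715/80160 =6381/5344 = 2^( - 5 )*3^2*167^(-1)*709^1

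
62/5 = 62/5 =12.40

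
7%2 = 1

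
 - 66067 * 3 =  - 198201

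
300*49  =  14700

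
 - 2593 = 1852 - 4445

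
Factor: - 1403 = - 23^1*61^1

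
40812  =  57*716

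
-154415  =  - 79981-74434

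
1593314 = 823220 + 770094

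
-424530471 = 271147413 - 695677884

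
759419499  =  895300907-135881408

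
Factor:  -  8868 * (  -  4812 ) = 42672816= 2^4*3^2 * 401^1 * 739^1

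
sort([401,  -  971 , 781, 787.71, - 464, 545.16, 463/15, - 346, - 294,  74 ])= [  -  971 , - 464,-346,-294,463/15,74, 401,545.16, 781,  787.71 ] 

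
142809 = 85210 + 57599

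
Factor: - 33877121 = -33877121^1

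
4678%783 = 763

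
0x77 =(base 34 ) 3h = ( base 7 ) 230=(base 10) 119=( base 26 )4f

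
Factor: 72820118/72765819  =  2^1*3^( - 2)*67^( - 1 )* 17239^( - 1 )*5201437^1 = 10402874/10395117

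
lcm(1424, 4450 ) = 35600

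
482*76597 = 36919754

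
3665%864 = 209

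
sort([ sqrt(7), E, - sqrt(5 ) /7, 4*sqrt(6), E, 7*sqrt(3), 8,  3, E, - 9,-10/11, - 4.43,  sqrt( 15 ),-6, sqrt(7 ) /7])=[ - 9, - 6, -4.43, - 10/11,-sqrt(5 )/7,sqrt( 7)/7, sqrt( 7),E, E, E,3, sqrt(15 ), 8, 4*sqrt(6 ) , 7*sqrt( 3)]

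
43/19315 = 43/19315 = 0.00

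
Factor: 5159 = 7^1 * 11^1*67^1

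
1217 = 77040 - 75823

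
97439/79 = 97439/79 = 1233.41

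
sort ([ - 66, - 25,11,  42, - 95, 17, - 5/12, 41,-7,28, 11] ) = [ - 95, - 66, -25, - 7, - 5/12 , 11, 11, 17,28, 41 , 42] 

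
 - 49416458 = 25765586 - 75182044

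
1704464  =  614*2776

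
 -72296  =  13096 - 85392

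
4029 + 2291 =6320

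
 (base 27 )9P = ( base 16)10c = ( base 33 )84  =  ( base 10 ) 268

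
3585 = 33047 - 29462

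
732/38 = 19 + 5/19 =19.26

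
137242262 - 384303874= - 247061612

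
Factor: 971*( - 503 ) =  - 488413 = - 503^1*971^1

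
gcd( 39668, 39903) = 47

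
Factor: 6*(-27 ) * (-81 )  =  2^1*3^8  =  13122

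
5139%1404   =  927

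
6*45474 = 272844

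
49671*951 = 47237121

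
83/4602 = 83/4602 = 0.02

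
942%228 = 30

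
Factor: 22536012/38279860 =3^1*5^ ( - 1 )*197^1*9533^1  *  1913993^( - 1) = 5634003/9569965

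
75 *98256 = 7369200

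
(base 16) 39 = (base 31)1q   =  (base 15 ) 3C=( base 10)57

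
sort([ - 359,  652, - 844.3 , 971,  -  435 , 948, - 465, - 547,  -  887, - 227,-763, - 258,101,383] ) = [ -887, - 844.3,  -  763, - 547, - 465, - 435, - 359 ,-258, - 227, 101,383, 652, 948,  971]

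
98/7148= 49/3574 = 0.01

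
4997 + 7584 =12581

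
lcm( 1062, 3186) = 3186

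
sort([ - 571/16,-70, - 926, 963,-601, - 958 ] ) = [ - 958, - 926,- 601,-70,- 571/16, 963 ] 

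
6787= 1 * 6787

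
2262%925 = 412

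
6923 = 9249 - 2326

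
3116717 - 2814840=301877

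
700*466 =326200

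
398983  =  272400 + 126583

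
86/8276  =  43/4138 = 0.01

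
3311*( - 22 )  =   - 72842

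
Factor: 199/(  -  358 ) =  - 2^( - 1)*179^( - 1)*199^1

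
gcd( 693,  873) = 9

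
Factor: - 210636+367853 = 157217^1=157217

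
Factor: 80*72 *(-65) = -2^7*3^2*5^2*13^1 = -374400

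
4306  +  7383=11689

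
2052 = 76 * 27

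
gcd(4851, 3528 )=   441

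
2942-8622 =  - 5680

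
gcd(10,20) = 10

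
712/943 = 712/943 = 0.76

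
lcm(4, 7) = 28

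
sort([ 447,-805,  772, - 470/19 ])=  [ - 805, - 470/19,  447, 772] 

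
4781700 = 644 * 7425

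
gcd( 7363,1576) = 1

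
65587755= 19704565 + 45883190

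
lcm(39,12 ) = 156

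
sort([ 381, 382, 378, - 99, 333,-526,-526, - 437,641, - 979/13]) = [ - 526,-526, - 437, - 99 , - 979/13  ,  333, 378, 381,  382,641 ]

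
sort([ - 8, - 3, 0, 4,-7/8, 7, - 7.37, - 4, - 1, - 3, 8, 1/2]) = [ - 8,-7.37, - 4, - 3, -3, - 1, - 7/8, 0,1/2, 4, 7, 8]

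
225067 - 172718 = 52349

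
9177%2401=1974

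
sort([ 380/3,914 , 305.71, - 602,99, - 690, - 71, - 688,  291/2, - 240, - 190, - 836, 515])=[ - 836, - 690, -688, - 602, - 240, - 190, - 71, 99,380/3, 291/2, 305.71, 515, 914]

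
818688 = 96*8528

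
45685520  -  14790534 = 30894986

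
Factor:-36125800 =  -2^3*5^2* 180629^1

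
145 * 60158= 8722910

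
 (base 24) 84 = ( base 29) 6M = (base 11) 169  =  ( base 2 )11000100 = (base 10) 196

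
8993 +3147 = 12140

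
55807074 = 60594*921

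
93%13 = 2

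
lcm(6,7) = 42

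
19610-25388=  -5778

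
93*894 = 83142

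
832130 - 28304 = 803826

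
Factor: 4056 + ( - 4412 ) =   -  2^2*89^1 = - 356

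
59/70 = 59/70 = 0.84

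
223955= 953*235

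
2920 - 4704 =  - 1784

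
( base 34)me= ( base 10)762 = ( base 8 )1372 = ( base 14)3C6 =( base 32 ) NQ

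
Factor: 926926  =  2^1*7^1*11^1*13^1* 463^1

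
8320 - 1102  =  7218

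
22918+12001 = 34919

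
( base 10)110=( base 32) 3e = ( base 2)1101110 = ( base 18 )62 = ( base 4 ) 1232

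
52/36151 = 52/36151 =0.00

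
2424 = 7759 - 5335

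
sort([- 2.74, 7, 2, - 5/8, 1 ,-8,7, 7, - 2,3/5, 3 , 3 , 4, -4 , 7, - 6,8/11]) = [-8,  -  6, - 4,-2.74, - 2,  -  5/8, 3/5, 8/11, 1,2, 3,3 , 4,7, 7 , 7, 7 ] 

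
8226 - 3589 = 4637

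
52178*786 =41011908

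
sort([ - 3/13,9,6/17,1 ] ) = [  -  3/13, 6/17 , 1,9]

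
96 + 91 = 187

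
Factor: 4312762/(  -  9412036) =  - 2156381/4706018  =  - 2^ ( - 1)*73^(-1)*89^1* 24229^1*32233^( - 1 )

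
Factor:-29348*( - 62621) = 1837801108 = 2^2*11^1*13^1 * 23^1 * 29^1*4817^1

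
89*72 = 6408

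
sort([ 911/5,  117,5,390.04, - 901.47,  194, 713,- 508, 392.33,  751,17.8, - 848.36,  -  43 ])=[ -901.47, - 848.36,-508, - 43,5,17.8, 117,911/5,194, 390.04,392.33,713,751 ]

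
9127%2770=817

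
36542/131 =278  +  124/131 = 278.95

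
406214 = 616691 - 210477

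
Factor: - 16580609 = - 16580609^1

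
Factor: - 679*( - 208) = 141232 = 2^4*7^1*13^1*97^1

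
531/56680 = 531/56680 = 0.01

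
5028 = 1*5028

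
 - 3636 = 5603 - 9239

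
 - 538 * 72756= - 39142728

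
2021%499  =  25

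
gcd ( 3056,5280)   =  16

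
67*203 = 13601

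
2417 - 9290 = - 6873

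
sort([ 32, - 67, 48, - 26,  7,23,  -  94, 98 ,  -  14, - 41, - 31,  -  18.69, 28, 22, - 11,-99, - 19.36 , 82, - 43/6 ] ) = [ - 99, - 94,-67,-41,  -  31, -26,  -  19.36,  -  18.69,-14, -11, - 43/6,7, 22,  23,28,32, 48, 82, 98]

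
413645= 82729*5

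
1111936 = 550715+561221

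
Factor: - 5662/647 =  - 2^1*19^1 * 149^1  *647^ ( - 1 )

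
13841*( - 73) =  - 1010393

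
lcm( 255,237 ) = 20145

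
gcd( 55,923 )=1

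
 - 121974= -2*60987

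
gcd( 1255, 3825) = 5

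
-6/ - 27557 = 6/27557 = 0.00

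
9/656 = 9/656 = 0.01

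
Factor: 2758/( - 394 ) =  - 7 = - 7^1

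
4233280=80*52916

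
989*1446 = 1430094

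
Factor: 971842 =2^1*23^1*37^1*571^1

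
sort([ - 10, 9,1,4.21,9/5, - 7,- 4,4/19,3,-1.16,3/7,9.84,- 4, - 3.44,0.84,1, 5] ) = [ - 10,-7,- 4, - 4, - 3.44, - 1.16,4/19 , 3/7 , 0.84,1  ,  1,9/5,3,4.21, 5,9, 9.84 ] 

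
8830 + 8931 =17761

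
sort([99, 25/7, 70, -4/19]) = [-4/19, 25/7,70,99]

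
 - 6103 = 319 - 6422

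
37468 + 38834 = 76302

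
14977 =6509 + 8468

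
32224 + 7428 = 39652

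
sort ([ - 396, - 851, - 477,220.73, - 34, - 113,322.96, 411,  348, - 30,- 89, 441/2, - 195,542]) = [ - 851, - 477, - 396,  -  195, - 113, - 89, - 34,  -  30,441/2,220.73,322.96  ,  348, 411,542 ]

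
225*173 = 38925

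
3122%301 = 112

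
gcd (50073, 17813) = 1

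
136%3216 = 136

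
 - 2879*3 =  - 8637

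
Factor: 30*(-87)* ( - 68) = 177480 = 2^3*3^2*5^1*17^1*29^1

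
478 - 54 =424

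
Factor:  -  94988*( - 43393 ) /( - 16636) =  - 1030453571/4159  =  -  7^1*4159^( - 1)*6199^1*23747^1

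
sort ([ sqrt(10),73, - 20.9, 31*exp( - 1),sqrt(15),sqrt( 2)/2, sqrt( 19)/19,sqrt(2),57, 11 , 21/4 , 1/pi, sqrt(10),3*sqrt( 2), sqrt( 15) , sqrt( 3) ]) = [-20.9,sqrt ( 19 ) /19,  1/pi,sqrt( 2)/2, sqrt ( 2 ),sqrt(3),sqrt(10),sqrt( 10),  sqrt(15),sqrt( 15), 3*sqrt( 2),21/4 , 11,31*exp( - 1)  ,  57, 73 ] 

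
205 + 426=631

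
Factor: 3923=3923^1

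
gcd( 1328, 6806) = 166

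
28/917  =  4/131 = 0.03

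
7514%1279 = 1119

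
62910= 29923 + 32987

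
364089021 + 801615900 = 1165704921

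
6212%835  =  367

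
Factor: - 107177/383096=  - 15311/54728= -2^( - 3 ) * 61^1*251^1*6841^( - 1) 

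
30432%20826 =9606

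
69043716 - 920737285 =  - 851693569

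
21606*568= 12272208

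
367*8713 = 3197671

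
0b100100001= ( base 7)562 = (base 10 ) 289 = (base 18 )G1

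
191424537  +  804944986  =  996369523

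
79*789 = 62331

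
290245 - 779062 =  - 488817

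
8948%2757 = 677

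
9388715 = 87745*107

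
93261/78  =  1195  +  17/26  =  1195.65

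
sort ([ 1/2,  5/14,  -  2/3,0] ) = [ - 2/3, 0 , 5/14,1/2]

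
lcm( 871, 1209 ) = 81003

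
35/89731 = 35/89731   =  0.00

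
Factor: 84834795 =3^1*5^1*631^1*8963^1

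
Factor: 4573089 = 3^2 * 31^1*37^1*443^1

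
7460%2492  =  2476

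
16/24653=16/24653  =  0.00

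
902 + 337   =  1239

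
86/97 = 86/97 = 0.89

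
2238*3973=8891574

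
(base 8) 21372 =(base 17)1DGC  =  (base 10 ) 8954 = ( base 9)13248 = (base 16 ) 22FA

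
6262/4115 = 6262/4115 = 1.52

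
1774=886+888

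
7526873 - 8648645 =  -1121772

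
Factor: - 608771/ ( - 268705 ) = 5^ ( - 1 ) * 61^( - 1)*691^1 = 691/305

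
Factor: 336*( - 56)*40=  -752640= -2^10*3^1* 5^1*7^2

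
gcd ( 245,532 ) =7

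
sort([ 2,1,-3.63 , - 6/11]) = [ - 3.63, - 6/11,1, 2]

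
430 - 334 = 96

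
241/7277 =241/7277  =  0.03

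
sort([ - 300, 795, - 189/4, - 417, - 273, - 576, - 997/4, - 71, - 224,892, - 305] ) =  [ - 576, - 417, - 305  , - 300, - 273, - 997/4, - 224, - 71 ,-189/4,795,892 ] 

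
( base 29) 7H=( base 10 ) 220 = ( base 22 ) a0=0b11011100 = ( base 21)AA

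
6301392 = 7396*852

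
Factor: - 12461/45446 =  - 2^( - 1 )*17^1 * 31^(  -  1 ) = - 17/62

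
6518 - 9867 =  - 3349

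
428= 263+165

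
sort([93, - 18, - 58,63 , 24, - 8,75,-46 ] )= [-58,- 46, - 18, - 8,24  ,  63,75 , 93]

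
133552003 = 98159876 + 35392127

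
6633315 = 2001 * 3315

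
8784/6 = 1464  =  1464.00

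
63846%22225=19396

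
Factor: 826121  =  151^1*5471^1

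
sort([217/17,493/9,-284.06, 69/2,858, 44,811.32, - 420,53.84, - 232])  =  [ - 420,-284.06,  -  232,217/17, 69/2, 44, 53.84, 493/9,811.32 , 858 ]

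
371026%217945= 153081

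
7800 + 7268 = 15068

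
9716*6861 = 66661476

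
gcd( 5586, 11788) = 14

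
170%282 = 170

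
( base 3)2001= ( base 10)55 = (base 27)21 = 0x37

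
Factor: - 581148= - 2^2*3^3*5381^1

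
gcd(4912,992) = 16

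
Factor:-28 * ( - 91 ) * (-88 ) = - 2^5*7^2 * 11^1*13^1 = - 224224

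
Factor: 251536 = 2^4 *79^1 * 199^1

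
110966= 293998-183032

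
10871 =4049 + 6822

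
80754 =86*939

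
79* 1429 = 112891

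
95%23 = 3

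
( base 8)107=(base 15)4B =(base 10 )71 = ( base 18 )3H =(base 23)32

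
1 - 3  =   - 2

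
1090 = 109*10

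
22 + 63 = 85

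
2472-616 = 1856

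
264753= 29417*9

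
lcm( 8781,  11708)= 35124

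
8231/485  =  8231/485 = 16.97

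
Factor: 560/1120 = 2^( - 1)  =  1/2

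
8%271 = 8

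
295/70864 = 295/70864 = 0.00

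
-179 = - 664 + 485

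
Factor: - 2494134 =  - 2^1*3^2*138563^1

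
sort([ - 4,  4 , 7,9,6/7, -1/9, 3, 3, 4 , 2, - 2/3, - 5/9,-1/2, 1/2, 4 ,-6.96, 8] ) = [-6.96, - 4,  -  2/3 ,  -  5/9, - 1/2 ,  -  1/9,1/2, 6/7, 2 , 3,  3,4, 4,4,7,8,  9 ] 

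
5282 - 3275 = 2007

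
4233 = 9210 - 4977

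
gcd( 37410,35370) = 30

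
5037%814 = 153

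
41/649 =41/649=0.06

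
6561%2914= 733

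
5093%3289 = 1804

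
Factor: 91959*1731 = 159181029  =  3^2*7^1 *29^1* 151^1*577^1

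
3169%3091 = 78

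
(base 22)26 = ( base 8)62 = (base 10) 50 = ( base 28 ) 1M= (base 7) 101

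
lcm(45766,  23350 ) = 1144150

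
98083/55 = 1783 + 18/55 = 1783.33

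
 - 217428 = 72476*( - 3 )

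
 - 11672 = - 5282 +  -6390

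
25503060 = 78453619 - 52950559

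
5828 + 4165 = 9993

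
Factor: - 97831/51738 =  - 2^( - 1)*3^( - 1)*19^2*271^1*8623^( - 1)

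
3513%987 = 552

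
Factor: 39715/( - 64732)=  - 2^( - 2)*5^1 * 13^2*47^1 * 16183^( - 1 )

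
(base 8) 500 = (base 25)CK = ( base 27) BN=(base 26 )c8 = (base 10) 320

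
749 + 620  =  1369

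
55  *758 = 41690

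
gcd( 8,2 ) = 2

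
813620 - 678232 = 135388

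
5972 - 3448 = 2524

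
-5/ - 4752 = 5/4752 = 0.00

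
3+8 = 11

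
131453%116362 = 15091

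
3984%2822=1162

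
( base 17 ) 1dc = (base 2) 1000001010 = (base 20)162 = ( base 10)522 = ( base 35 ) ew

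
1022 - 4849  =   - 3827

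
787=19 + 768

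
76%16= 12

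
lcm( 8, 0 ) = 0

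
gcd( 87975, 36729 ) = 9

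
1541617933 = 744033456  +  797584477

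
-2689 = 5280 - 7969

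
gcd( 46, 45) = 1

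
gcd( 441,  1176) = 147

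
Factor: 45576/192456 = 211/891 =3^( - 4 )*11^( - 1 )*211^1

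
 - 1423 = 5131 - 6554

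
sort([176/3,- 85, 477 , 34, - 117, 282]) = [ - 117,-85, 34,176/3, 282, 477]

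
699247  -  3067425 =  - 2368178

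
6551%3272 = 7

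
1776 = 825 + 951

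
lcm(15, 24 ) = 120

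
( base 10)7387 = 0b1110011011011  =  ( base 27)A3G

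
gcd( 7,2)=1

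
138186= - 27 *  ( - 5118) 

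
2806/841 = 2806/841 = 3.34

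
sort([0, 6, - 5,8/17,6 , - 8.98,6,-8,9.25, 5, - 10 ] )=[ - 10, - 8.98, - 8, -5, 0, 8/17,  5,6,6,6,9.25]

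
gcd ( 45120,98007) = 3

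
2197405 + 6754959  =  8952364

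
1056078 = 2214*477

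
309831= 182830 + 127001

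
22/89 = 22/89 = 0.25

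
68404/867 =78 + 778/867= 78.90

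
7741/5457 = 1 + 2284/5457 = 1.42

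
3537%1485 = 567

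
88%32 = 24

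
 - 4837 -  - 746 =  - 4091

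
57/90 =19/30 = 0.63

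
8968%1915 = 1308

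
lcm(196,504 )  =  3528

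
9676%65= 56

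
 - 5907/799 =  - 5907/799 = - 7.39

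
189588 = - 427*(- 444)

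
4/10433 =4/10433 = 0.00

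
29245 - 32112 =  - 2867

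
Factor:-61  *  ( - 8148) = 2^2*3^1*7^1*61^1*97^1 =497028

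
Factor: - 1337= - 7^1*191^1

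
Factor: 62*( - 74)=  - 4588 = - 2^2*31^1 * 37^1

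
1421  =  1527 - 106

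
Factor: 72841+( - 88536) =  - 5^1*43^1 * 73^1 = - 15695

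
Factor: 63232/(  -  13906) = -2^7*13^1  *  17^( -1)*19^1 * 409^(-1) = - 31616/6953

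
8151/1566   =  2717/522 = 5.20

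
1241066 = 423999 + 817067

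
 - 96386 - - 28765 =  - 67621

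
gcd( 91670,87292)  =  2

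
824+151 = 975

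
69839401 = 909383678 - 839544277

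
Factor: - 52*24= - 1248 = - 2^5*3^1*13^1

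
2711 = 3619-908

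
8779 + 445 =9224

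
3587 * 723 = 2593401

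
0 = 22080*0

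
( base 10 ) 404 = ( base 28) ec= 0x194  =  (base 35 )BJ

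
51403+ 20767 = 72170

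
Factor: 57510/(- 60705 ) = - 2^1 *3^2*19^( - 1 ) =- 18/19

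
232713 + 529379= 762092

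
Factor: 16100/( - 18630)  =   - 2^1*3^ ( - 4)*5^1*7^1 = - 70/81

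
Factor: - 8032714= - 2^1*4016357^1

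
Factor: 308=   2^2*7^1*11^1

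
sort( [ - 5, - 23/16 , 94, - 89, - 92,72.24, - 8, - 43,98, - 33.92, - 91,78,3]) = [  -  92, - 91, - 89,  -  43,-33.92, - 8,  -  5,-23/16  ,  3,72.24, 78, 94,  98 ] 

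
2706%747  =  465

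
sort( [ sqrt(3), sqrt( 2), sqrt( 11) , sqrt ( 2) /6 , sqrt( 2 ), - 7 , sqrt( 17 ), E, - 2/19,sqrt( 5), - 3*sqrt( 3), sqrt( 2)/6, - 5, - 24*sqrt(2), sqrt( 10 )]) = [ - 24*sqrt( 2 ), - 7,-3*sqrt( 3 ), - 5, - 2/19 , sqrt( 2)/6,sqrt(2 ) /6, sqrt( 2), sqrt ( 2), sqrt(3 ), sqrt ( 5),E,sqrt( 10), sqrt( 11 ),sqrt(17 )]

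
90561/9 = 10062 + 1/3= 10062.33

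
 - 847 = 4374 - 5221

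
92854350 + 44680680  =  137535030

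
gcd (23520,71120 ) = 560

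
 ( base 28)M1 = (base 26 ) nj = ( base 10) 617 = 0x269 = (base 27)MN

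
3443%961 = 560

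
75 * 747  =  56025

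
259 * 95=24605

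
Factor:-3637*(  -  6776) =24644312 =2^3*7^1*11^2 * 3637^1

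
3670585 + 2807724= 6478309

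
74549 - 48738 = 25811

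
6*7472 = 44832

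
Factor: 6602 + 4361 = 10963 = 19^1* 577^1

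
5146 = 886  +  4260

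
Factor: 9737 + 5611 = 15348  =  2^2*3^1*1279^1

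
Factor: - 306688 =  - 2^9*599^1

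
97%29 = 10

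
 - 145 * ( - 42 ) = 6090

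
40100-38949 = 1151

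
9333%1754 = 563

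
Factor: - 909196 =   -  2^2*227299^1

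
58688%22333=14022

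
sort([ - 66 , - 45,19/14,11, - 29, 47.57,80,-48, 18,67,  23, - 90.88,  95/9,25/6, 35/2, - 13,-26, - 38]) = [ - 90.88,  -  66, - 48,-45, - 38, - 29, - 26, - 13,19/14,25/6, 95/9, 11 , 35/2,18,23 , 47.57, 67,80] 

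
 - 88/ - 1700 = 22/425 = 0.05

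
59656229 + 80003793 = 139660022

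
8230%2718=76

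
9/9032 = 9/9032 = 0.00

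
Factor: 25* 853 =5^2*853^1 = 21325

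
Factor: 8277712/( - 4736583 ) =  - 2^4*3^( - 3)*31^(  -  1)*89^1*5659^( -1)* 5813^1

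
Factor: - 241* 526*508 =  - 64397128 = - 2^3* 127^1 * 241^1*263^1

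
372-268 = 104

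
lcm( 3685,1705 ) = 114235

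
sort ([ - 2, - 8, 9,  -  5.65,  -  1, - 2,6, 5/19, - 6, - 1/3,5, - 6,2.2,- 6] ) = [ - 8, - 6, - 6, - 6 , - 5.65, - 2, - 2 , - 1, - 1/3, 5/19, 2.2, 5, 6, 9] 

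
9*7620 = 68580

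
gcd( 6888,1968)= 984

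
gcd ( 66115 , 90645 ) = 5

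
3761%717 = 176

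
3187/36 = 3187/36   =  88.53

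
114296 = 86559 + 27737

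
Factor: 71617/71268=2^( - 2)*3^( - 1 )  *  7^1*13^1 * 787^1*5939^ ( - 1 )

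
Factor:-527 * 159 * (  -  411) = 34438923=3^2 *17^1*31^1 * 53^1*137^1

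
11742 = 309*38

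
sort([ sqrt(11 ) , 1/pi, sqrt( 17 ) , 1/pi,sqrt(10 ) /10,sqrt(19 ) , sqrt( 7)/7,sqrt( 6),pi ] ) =[sqrt( 10) /10,1/pi, 1/pi, sqrt( 7) /7, sqrt( 6),pi , sqrt( 11 ) , sqrt(17),sqrt(19) ]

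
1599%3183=1599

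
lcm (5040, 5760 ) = 40320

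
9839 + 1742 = 11581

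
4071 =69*59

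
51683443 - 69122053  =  -17438610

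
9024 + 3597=12621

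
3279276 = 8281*396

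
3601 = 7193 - 3592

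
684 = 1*684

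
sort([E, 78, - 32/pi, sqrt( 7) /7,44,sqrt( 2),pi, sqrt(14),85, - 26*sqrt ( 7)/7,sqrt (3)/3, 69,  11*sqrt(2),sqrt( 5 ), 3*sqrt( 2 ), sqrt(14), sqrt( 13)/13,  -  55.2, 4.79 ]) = [ -55.2, - 32/pi, - 26 * sqrt( 7 ) /7,sqrt(13)/13,sqrt( 7 ) /7, sqrt( 3) /3 , sqrt( 2 ), sqrt(5 ) , E , pi,sqrt( 14),sqrt ( 14 ),  3*sqrt( 2), 4.79, 11*sqrt( 2 ), 44 , 69,  78,85 ] 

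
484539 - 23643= 460896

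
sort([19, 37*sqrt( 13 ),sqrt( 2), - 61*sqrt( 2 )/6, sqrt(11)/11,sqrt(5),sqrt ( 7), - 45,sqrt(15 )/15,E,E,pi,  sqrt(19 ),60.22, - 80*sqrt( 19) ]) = [ - 80*sqrt( 19), - 45, -61*sqrt( 2 ) /6, sqrt(15 ) /15,  sqrt( 11) /11,sqrt(2 ),sqrt( 5 ), sqrt(7 ),E, E, pi, sqrt(19),19,  60.22,37*sqrt( 13)]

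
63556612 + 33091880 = 96648492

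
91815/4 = 91815/4 = 22953.75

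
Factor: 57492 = 2^2*3^2 * 1597^1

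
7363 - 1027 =6336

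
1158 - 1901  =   - 743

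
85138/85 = 1001 + 53/85 = 1001.62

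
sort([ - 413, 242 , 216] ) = [  -  413, 216, 242 ] 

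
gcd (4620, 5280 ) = 660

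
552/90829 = 552/90829 = 0.01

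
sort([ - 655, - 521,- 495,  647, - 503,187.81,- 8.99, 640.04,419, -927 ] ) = [ - 927, - 655, - 521, - 503, - 495,-8.99,187.81,419,640.04,647 ] 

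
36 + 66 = 102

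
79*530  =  41870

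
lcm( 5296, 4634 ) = 37072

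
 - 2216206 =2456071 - 4672277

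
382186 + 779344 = 1161530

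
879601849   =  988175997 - 108574148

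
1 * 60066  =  60066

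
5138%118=64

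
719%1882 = 719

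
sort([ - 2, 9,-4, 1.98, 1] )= [ -4, - 2, 1, 1.98, 9]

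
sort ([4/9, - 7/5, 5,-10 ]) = [ - 10, - 7/5,4/9, 5 ]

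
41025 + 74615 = 115640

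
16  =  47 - 31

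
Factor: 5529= 3^1*19^1*97^1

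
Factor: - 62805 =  - 3^1 * 5^1*53^1 * 79^1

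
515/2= 515/2  =  257.50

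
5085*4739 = 24097815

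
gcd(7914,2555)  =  1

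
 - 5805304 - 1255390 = -7060694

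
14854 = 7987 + 6867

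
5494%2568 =358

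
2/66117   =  2/66117 =0.00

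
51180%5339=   3129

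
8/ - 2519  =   - 1 + 2511/2519 = - 0.00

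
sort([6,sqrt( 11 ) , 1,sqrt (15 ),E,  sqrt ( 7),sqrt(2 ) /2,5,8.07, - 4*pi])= [- 4*pi,sqrt(2)/2,1 , sqrt( 7),E,sqrt(11),sqrt( 15 ),5,6, 8.07]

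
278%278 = 0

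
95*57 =5415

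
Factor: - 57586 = -2^1  *28793^1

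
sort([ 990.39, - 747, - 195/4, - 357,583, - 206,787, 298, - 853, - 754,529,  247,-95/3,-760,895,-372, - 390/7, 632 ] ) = [ - 853,-760, - 754,  -  747 ,- 372,  -  357 , - 206, - 390/7, - 195/4 , - 95/3,  247,298, 529  ,  583, 632,787,895 , 990.39]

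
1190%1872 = 1190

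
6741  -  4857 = 1884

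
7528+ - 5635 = 1893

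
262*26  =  6812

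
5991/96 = 1997/32  =  62.41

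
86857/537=86857/537=161.74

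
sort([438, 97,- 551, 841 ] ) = [-551, 97, 438,841]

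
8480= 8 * 1060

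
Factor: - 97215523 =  - 673^1* 144451^1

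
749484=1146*654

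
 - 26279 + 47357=21078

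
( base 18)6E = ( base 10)122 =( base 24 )52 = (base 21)5h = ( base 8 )172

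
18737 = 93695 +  - 74958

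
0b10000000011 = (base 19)2g1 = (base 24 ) 1ij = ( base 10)1027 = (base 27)1B1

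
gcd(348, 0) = 348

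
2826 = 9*314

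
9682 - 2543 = 7139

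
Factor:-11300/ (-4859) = 100/43 = 2^2*5^2*43^( - 1)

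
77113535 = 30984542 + 46128993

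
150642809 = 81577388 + 69065421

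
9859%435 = 289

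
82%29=24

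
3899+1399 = 5298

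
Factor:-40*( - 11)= 440 = 2^3*5^1*11^1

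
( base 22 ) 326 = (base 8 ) 2736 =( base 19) 431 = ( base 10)1502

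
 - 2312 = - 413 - 1899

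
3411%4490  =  3411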